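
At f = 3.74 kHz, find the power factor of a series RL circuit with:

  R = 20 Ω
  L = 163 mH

Step 1 — Angular frequency: ω = 2π·f = 2π·3740 = 2.35e+04 rad/s.
Step 2 — Component impedances:
  R: Z = R = 20 Ω
  L: Z = jωL = j·2.35e+04·0.163 = 0 + j3830 Ω
Step 3 — Series combination: Z_total = R + L = 20 + j3830 Ω = 3830∠89.7° Ω.
Step 4 — Power factor: PF = cos(φ) = Re(Z)/|Z| = 20/3830.4 = 0.005221.
Step 5 — Type: Im(Z) = 3830 ⇒ lagging (phase φ = 89.7°).

PF = 0.005221 (lagging, φ = 89.7°)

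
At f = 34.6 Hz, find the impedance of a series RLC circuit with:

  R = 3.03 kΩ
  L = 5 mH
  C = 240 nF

Step 1 — Angular frequency: ω = 2π·f = 2π·34.6 = 217.4 rad/s.
Step 2 — Component impedances:
  R: Z = R = 3030 Ω
  L: Z = jωL = j·217.4·0.005 = 0 + j1.087 Ω
  C: Z = 1/(jωC) = -j/(ω·C) = 0 - j1.917e+04 Ω
Step 3 — Series combination: Z_total = R + L + C = 3030 - j1.916e+04 Ω = 1.94e+04∠-81.0° Ω.

Z = 3030 - j1.916e+04 Ω = 1.94e+04∠-81.0° Ω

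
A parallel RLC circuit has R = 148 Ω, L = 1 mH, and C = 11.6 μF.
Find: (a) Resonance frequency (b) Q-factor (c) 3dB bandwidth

Step 1 — Resonance: ω₀ = 1/√(LC) = 1/√(0.001·1.16e-05) = 9285 rad/s.
Step 2 — f₀ = ω₀/(2π) = 1478 Hz.
Step 3 — Parallel Q: Q = R/(ω₀L) = 148/(9285·0.001) = 15.94.
Step 4 — Bandwidth: Δω = ω₀/Q = 582.5 rad/s; BW = Δω/(2π) = 92.7 Hz.

(a) f₀ = 1478 Hz  (b) Q = 15.94  (c) BW = 92.7 Hz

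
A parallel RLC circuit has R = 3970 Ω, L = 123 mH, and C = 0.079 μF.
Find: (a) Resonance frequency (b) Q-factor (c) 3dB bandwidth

Step 1 — Resonance: ω₀ = 1/√(LC) = 1/√(0.123·7.9e-08) = 1.014e+04 rad/s.
Step 2 — f₀ = ω₀/(2π) = 1615 Hz.
Step 3 — Parallel Q: Q = R/(ω₀L) = 3970/(1.014e+04·0.123) = 3.182.
Step 4 — Bandwidth: Δω = ω₀/Q = 3188 rad/s; BW = Δω/(2π) = 507.5 Hz.

(a) f₀ = 1615 Hz  (b) Q = 3.182  (c) BW = 507.5 Hz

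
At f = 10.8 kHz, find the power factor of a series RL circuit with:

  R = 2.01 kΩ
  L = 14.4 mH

Step 1 — Angular frequency: ω = 2π·f = 2π·1.08e+04 = 6.786e+04 rad/s.
Step 2 — Component impedances:
  R: Z = R = 2010 Ω
  L: Z = jωL = j·6.786e+04·0.0144 = 0 + j977.2 Ω
Step 3 — Series combination: Z_total = R + L = 2010 + j977.2 Ω = 2235∠25.9° Ω.
Step 4 — Power factor: PF = cos(φ) = Re(Z)/|Z| = 2010/2234.9 = 0.8994.
Step 5 — Type: Im(Z) = 977.2 ⇒ lagging (phase φ = 25.9°).

PF = 0.8994 (lagging, φ = 25.9°)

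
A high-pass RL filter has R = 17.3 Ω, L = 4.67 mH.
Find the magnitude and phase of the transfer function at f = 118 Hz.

Step 1 — Angular frequency: ω = 2π·118 = 741.4 rad/s.
Step 2 — Transfer function: H(jω) = jωL/(R + jωL).
Step 3 — Numerator jωL = j·3.462; denominator R + jωL = 17.3 + j3.462.
Step 4 — H = 0.03851 + j0.1924.
Step 5 — Magnitude: |H| = 0.1962 (-14.1 dB); phase: φ = 78.7°.

|H| = 0.1962 (-14.1 dB), φ = 78.7°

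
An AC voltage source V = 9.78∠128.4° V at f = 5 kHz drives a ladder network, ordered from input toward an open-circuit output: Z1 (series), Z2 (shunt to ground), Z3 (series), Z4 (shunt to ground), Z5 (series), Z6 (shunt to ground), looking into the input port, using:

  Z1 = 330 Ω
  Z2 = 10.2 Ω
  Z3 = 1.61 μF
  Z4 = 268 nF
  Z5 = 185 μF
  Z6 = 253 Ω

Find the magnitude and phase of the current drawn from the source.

Step 1 — Angular frequency: ω = 2π·f = 2π·5000 = 3.142e+04 rad/s.
Step 2 — Component impedances:
  Z1: Z = R = 330 Ω
  Z2: Z = R = 10.2 Ω
  Z3: Z = 1/(jωC) = -j/(ω·C) = 0 - j19.77 Ω
  Z4: Z = 1/(jωC) = -j/(ω·C) = 0 - j118.8 Ω
  Z5: Z = 1/(jωC) = -j/(ω·C) = 0 - j0.1721 Ω
  Z6: Z = R = 253 Ω
Step 3 — Ladder network (open output): work backward from the far end, alternating series and parallel combinations. Z_in = 339.9 - j0.7238 Ω = 339.9∠-0.1° Ω.
Step 4 — Source phasor: V = 9.78∠128.4° V = -6.075 + j7.665 V.
Step 5 — Ohm's law: I = V / Z_total = (-6.075 + j7.665) / (339.9 - j0.7238) = -0.01792 + j0.02251 A.
Step 6 — Convert to polar: |I| = 0.02878 A, ∠I = 128.5°.

I = 0.02878∠128.5° A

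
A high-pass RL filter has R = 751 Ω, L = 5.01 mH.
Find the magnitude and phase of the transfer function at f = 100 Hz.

Step 1 — Angular frequency: ω = 2π·100 = 628.3 rad/s.
Step 2 — Transfer function: H(jω) = jωL/(R + jωL).
Step 3 — Numerator jωL = j·3.148; denominator R + jωL = 751 + j3.148.
Step 4 — H = 1.757e-05 + j0.004192.
Step 5 — Magnitude: |H| = 0.004192 (-47.6 dB); phase: φ = 89.8°.

|H| = 0.004192 (-47.6 dB), φ = 89.8°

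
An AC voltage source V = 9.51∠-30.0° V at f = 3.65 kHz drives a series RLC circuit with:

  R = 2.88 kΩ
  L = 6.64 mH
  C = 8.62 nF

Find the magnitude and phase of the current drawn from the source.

Step 1 — Angular frequency: ω = 2π·f = 2π·3650 = 2.293e+04 rad/s.
Step 2 — Component impedances:
  R: Z = R = 2880 Ω
  L: Z = jωL = j·2.293e+04·0.00664 = 0 + j152.3 Ω
  C: Z = 1/(jωC) = -j/(ω·C) = 0 - j5058 Ω
Step 3 — Series combination: Z_total = R + L + C = 2880 - j4906 Ω = 5689∠-59.6° Ω.
Step 4 — Source phasor: V = 9.51∠-30.0° V = 8.236 - j4.755 V.
Step 5 — Ohm's law: I = V / Z_total = (8.236 - j4.755) / (2880 - j4906) = 0.001454 + j0.0008253 A.
Step 6 — Convert to polar: |I| = 0.001672 A, ∠I = 29.6°.

I = 0.001672∠29.6° A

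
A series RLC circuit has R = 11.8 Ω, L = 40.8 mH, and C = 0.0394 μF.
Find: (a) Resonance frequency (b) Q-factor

Step 1 — Resonance condition Im(Z)=0 gives ω₀ = 1/√(LC).
Step 2 — ω₀ = 1/√(0.0408·3.94e-08) = 2.494e+04 rad/s.
Step 3 — f₀ = ω₀/(2π) = 3970 Hz.
Step 4 — Series Q: Q = ω₀L/R = 2.494e+04·0.0408/11.8 = 86.24.

(a) f₀ = 3970 Hz  (b) Q = 86.24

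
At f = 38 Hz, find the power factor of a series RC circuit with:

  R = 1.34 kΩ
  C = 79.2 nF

Step 1 — Angular frequency: ω = 2π·f = 2π·38 = 238.8 rad/s.
Step 2 — Component impedances:
  R: Z = R = 1340 Ω
  C: Z = 1/(jωC) = -j/(ω·C) = 0 - j5.288e+04 Ω
Step 3 — Series combination: Z_total = R + C = 1340 - j5.288e+04 Ω = 5.29e+04∠-88.5° Ω.
Step 4 — Power factor: PF = cos(φ) = Re(Z)/|Z| = 1340/5.29e+04 = 0.02533.
Step 5 — Type: Im(Z) = -5.288e+04 ⇒ leading (phase φ = -88.5°).

PF = 0.02533 (leading, φ = -88.5°)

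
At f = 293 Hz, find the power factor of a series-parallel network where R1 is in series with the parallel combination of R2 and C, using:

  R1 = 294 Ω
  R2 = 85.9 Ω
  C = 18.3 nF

Step 1 — Angular frequency: ω = 2π·f = 2π·293 = 1841 rad/s.
Step 2 — Component impedances:
  R1: Z = R = 294 Ω
  R2: Z = R = 85.9 Ω
  C: Z = 1/(jωC) = -j/(ω·C) = 0 - j2.968e+04 Ω
Step 3 — Parallel branch: R2 || C = 1/(1/R2 + 1/C) = 85.9 - j0.2486 Ω.
Step 4 — Series with R1: Z_total = R1 + (R2 || C) = 379.9 - j0.2486 Ω = 379.9∠-0.0° Ω.
Step 5 — Power factor: PF = cos(φ) = Re(Z)/|Z| = 379.9/379.9 = 1.
Step 6 — Type: Im(Z) = -0.2486 ⇒ leading (phase φ = -0.0°).

PF = 1 (leading, φ = -0.0°)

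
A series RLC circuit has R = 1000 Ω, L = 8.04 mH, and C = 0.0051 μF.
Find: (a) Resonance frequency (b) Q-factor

Step 1 — Resonance condition Im(Z)=0 gives ω₀ = 1/√(LC).
Step 2 — ω₀ = 1/√(0.00804·5.1e-09) = 1.562e+05 rad/s.
Step 3 — f₀ = ω₀/(2π) = 2.485e+04 Hz.
Step 4 — Series Q: Q = ω₀L/R = 1.562e+05·0.00804/1000 = 1.256.

(a) f₀ = 2.485e+04 Hz  (b) Q = 1.256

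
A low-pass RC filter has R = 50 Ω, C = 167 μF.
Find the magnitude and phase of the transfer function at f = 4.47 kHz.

Step 1 — Angular frequency: ω = 2π·4470 = 2.809e+04 rad/s.
Step 2 — Transfer function: H(jω) = 1/(1 + jωRC).
Step 3 — Denominator: 1 + jωRC = 1 + j·2.809e+04·50·0.000167 = 1 + j234.5.
Step 4 — H = 1.818e-05 - j0.004264.
Step 5 — Magnitude: |H| = 0.004264 (-47.4 dB); phase: φ = -89.8°.

|H| = 0.004264 (-47.4 dB), φ = -89.8°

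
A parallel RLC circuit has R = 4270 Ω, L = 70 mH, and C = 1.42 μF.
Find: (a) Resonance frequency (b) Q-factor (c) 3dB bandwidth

Step 1 — Resonance: ω₀ = 1/√(LC) = 1/√(0.07·1.42e-06) = 3172 rad/s.
Step 2 — f₀ = ω₀/(2π) = 504.8 Hz.
Step 3 — Parallel Q: Q = R/(ω₀L) = 4270/(3172·0.07) = 19.23.
Step 4 — Bandwidth: Δω = ω₀/Q = 164.9 rad/s; BW = Δω/(2π) = 26.25 Hz.

(a) f₀ = 504.8 Hz  (b) Q = 19.23  (c) BW = 26.25 Hz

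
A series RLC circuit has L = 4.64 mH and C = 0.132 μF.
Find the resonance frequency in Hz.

Step 1 — Resonance condition Im(Z)=0 gives ω₀ = 1/√(LC).
Step 2 — ω₀ = 1/√(0.00464·1.32e-07) = 4.041e+04 rad/s.
Step 3 — f₀ = ω₀/(2π) = 6431 Hz.

f₀ = 6431 Hz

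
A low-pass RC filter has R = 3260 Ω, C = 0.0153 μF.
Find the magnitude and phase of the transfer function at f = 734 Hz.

Step 1 — Angular frequency: ω = 2π·734 = 4612 rad/s.
Step 2 — Transfer function: H(jω) = 1/(1 + jωRC).
Step 3 — Denominator: 1 + jωRC = 1 + j·4612·3260·1.53e-08 = 1 + j0.23.
Step 4 — H = 0.9497 - j0.2185.
Step 5 — Magnitude: |H| = 0.9745 (-0.2 dB); phase: φ = -13.0°.

|H| = 0.9745 (-0.2 dB), φ = -13.0°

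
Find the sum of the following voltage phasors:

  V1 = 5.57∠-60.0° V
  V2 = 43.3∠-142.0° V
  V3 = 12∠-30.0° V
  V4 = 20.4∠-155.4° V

Step 1 — Convert each phasor to rectangular form:
  V1 = 5.57·(cos(-60.0°) + j·sin(-60.0°)) = 2.785 - j4.824 V
  V2 = 43.3·(cos(-142.0°) + j·sin(-142.0°)) = -34.12 - j26.66 V
  V3 = 12·(cos(-30.0°) + j·sin(-30.0°)) = 10.39 - j6 V
  V4 = 20.4·(cos(-155.4°) + j·sin(-155.4°)) = -18.55 - j8.492 V
Step 2 — Sum components: V_total = -39.49 - j45.97 V.
Step 3 — Convert to polar: |V_total| = 60.61 V, ∠V_total = -130.7°.

V_total = 60.61∠-130.7° V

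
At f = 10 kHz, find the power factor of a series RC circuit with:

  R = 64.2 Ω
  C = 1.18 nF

Step 1 — Angular frequency: ω = 2π·f = 2π·1e+04 = 6.283e+04 rad/s.
Step 2 — Component impedances:
  R: Z = R = 64.2 Ω
  C: Z = 1/(jωC) = -j/(ω·C) = 0 - j1.349e+04 Ω
Step 3 — Series combination: Z_total = R + C = 64.2 - j1.349e+04 Ω = 1.349e+04∠-89.7° Ω.
Step 4 — Power factor: PF = cos(φ) = Re(Z)/|Z| = 64.2/13488 = 0.00476.
Step 5 — Type: Im(Z) = -1.349e+04 ⇒ leading (phase φ = -89.7°).

PF = 0.00476 (leading, φ = -89.7°)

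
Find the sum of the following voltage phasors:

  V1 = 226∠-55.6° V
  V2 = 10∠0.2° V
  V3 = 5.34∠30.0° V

Step 1 — Convert each phasor to rectangular form:
  V1 = 226·(cos(-55.6°) + j·sin(-55.6°)) = 127.7 - j186.5 V
  V2 = 10·(cos(0.2°) + j·sin(0.2°)) = 10 + j0.03491 V
  V3 = 5.34·(cos(30.0°) + j·sin(30.0°)) = 4.625 + j2.67 V
Step 2 — Sum components: V_total = 142.3 - j183.8 V.
Step 3 — Convert to polar: |V_total| = 232.4 V, ∠V_total = -52.2°.

V_total = 232.4∠-52.2° V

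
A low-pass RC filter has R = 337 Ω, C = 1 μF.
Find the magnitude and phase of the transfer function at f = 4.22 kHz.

Step 1 — Angular frequency: ω = 2π·4220 = 2.652e+04 rad/s.
Step 2 — Transfer function: H(jω) = 1/(1 + jωRC).
Step 3 — Denominator: 1 + jωRC = 1 + j·2.652e+04·337·1e-06 = 1 + j8.936.
Step 4 — H = 0.01237 - j0.1105.
Step 5 — Magnitude: |H| = 0.1112 (-19.1 dB); phase: φ = -83.6°.

|H| = 0.1112 (-19.1 dB), φ = -83.6°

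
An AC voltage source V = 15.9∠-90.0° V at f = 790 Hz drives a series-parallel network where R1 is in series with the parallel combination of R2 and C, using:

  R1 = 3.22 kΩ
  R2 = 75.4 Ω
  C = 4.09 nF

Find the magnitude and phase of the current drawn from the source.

Step 1 — Angular frequency: ω = 2π·f = 2π·790 = 4964 rad/s.
Step 2 — Component impedances:
  R1: Z = R = 3220 Ω
  R2: Z = R = 75.4 Ω
  C: Z = 1/(jωC) = -j/(ω·C) = 0 - j4.926e+04 Ω
Step 3 — Parallel branch: R2 || C = 1/(1/R2 + 1/C) = 75.4 - j0.1154 Ω.
Step 4 — Series with R1: Z_total = R1 + (R2 || C) = 3295 - j0.1154 Ω = 3295∠-0.0° Ω.
Step 5 — Source phasor: V = 15.9∠-90.0° V = 0 - j15.9 V.
Step 6 — Ohm's law: I = V / Z_total = (0 - j15.9) / (3295 - j0.1154) = 1.69e-07 - j0.004825 A.
Step 7 — Convert to polar: |I| = 0.004825 A, ∠I = -90.0°.

I = 0.004825∠-90.0° A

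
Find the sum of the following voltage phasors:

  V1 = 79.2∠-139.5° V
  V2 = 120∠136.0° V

Step 1 — Convert each phasor to rectangular form:
  V1 = 79.2·(cos(-139.5°) + j·sin(-139.5°)) = -60.22 - j51.44 V
  V2 = 120·(cos(136.0°) + j·sin(136.0°)) = -86.32 + j83.36 V
Step 2 — Sum components: V_total = -146.5 + j31.92 V.
Step 3 — Convert to polar: |V_total| = 150 V, ∠V_total = 167.7°.

V_total = 150∠167.7° V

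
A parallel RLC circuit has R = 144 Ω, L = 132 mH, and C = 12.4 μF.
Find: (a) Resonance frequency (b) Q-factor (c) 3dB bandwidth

Step 1 — Resonance: ω₀ = 1/√(LC) = 1/√(0.132·1.24e-05) = 781.6 rad/s.
Step 2 — f₀ = ω₀/(2π) = 124.4 Hz.
Step 3 — Parallel Q: Q = R/(ω₀L) = 144/(781.6·0.132) = 1.396.
Step 4 — Bandwidth: Δω = ω₀/Q = 560 rad/s; BW = Δω/(2π) = 89.13 Hz.

(a) f₀ = 124.4 Hz  (b) Q = 1.396  (c) BW = 89.13 Hz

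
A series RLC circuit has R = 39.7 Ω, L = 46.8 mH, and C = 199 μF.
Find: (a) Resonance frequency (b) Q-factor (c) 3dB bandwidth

Step 1 — Resonance: ω₀ = 1/√(LC) = 1/√(0.0468·0.000199) = 327.7 rad/s.
Step 2 — f₀ = ω₀/(2π) = 52.15 Hz.
Step 3 — Series Q: Q = ω₀L/R = 327.7·0.0468/39.7 = 0.3863.
Step 4 — Bandwidth: Δω = ω₀/Q = 848.3 rad/s; BW = Δω/(2π) = 135 Hz.

(a) f₀ = 52.15 Hz  (b) Q = 0.3863  (c) BW = 135 Hz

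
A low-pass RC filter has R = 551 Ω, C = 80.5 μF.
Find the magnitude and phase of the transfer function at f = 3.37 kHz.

Step 1 — Angular frequency: ω = 2π·3370 = 2.117e+04 rad/s.
Step 2 — Transfer function: H(jω) = 1/(1 + jωRC).
Step 3 — Denominator: 1 + jωRC = 1 + j·2.117e+04·551·8.05e-05 = 1 + j939.2.
Step 4 — H = 1.134e-06 - j0.001065.
Step 5 — Magnitude: |H| = 0.001065 (-59.5 dB); phase: φ = -89.9°.

|H| = 0.001065 (-59.5 dB), φ = -89.9°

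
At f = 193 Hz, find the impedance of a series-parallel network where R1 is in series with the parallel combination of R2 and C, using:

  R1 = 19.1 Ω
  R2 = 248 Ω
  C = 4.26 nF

Step 1 — Angular frequency: ω = 2π·f = 2π·193 = 1213 rad/s.
Step 2 — Component impedances:
  R1: Z = R = 19.1 Ω
  R2: Z = R = 248 Ω
  C: Z = 1/(jωC) = -j/(ω·C) = 0 - j1.936e+05 Ω
Step 3 — Parallel branch: R2 || C = 1/(1/R2 + 1/C) = 248 - j0.3177 Ω.
Step 4 — Series with R1: Z_total = R1 + (R2 || C) = 267.1 - j0.3177 Ω = 267.1∠-0.1° Ω.

Z = 267.1 - j0.3177 Ω = 267.1∠-0.1° Ω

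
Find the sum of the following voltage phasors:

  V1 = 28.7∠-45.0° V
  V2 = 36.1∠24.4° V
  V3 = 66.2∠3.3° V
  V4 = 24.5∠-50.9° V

Step 1 — Convert each phasor to rectangular form:
  V1 = 28.7·(cos(-45.0°) + j·sin(-45.0°)) = 20.29 - j20.29 V
  V2 = 36.1·(cos(24.4°) + j·sin(24.4°)) = 32.88 + j14.91 V
  V3 = 66.2·(cos(3.3°) + j·sin(3.3°)) = 66.09 + j3.811 V
  V4 = 24.5·(cos(-50.9°) + j·sin(-50.9°)) = 15.45 - j19.01 V
Step 2 — Sum components: V_total = 134.7 - j20.58 V.
Step 3 — Convert to polar: |V_total| = 136.3 V, ∠V_total = -8.7°.

V_total = 136.3∠-8.7° V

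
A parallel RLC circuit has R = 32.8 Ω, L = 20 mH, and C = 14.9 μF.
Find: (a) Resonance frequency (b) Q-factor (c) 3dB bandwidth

Step 1 — Resonance: ω₀ = 1/√(LC) = 1/√(0.02·1.49e-05) = 1832 rad/s.
Step 2 — f₀ = ω₀/(2π) = 291.5 Hz.
Step 3 — Parallel Q: Q = R/(ω₀L) = 32.8/(1832·0.02) = 0.8953.
Step 4 — Bandwidth: Δω = ω₀/Q = 2046 rad/s; BW = Δω/(2π) = 325.7 Hz.

(a) f₀ = 291.5 Hz  (b) Q = 0.8953  (c) BW = 325.7 Hz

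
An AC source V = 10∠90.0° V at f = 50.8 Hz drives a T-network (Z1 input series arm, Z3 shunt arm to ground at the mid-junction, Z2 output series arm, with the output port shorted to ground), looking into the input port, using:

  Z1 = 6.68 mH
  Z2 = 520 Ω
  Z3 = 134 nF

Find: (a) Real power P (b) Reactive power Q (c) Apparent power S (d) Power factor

Step 1 — Angular frequency: ω = 2π·f = 2π·50.8 = 319.2 rad/s.
Step 2 — Component impedances:
  Z1: Z = jωL = j·319.2·0.00668 = 0 + j2.132 Ω
  Z2: Z = R = 520 Ω
  Z3: Z = 1/(jωC) = -j/(ω·C) = 0 - j2.338e+04 Ω
Step 3 — With the output port shorted to ground, the output series arm Z2 runs from the junction to ground; the shunt arm Z3 also runs from the junction to ground. They appear in parallel: Z3 || Z2 = 519.7 - j11.56 Ω.
Step 4 — Series with input arm Z1: Z_in = Z1 + (Z3 || Z2) = 519.7 - j9.427 Ω = 519.8∠-1.0° Ω.
Step 5 — Source phasor: V = 10∠90.0° V = 0 + j10 V.
Step 6 — Current: I = V / Z = -0.0003489 + j0.01923 A = 0.01924∠91.0° A.
Step 7 — Complex power: S = V·I* = 0.1923 - j0.003489 VA.
Step 8 — Real power: P = Re(S) = 0.1923 W.
Step 9 — Reactive power: Q = Im(S) = -0.003489 VAR.
Step 10 — Apparent power: |S| = 0.1924 VA.
Step 11 — Power factor: PF = P/|S| = 0.9998 (leading).

(a) P = 0.1923 W  (b) Q = -0.003489 VAR  (c) S = 0.1924 VA  (d) PF = 0.9998 (leading)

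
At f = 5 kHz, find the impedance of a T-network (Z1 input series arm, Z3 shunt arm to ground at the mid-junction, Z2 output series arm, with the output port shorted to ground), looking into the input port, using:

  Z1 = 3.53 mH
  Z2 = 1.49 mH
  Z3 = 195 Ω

Step 1 — Angular frequency: ω = 2π·f = 2π·5000 = 3.142e+04 rad/s.
Step 2 — Component impedances:
  Z1: Z = jωL = j·3.142e+04·0.00353 = 0 + j110.9 Ω
  Z2: Z = jωL = j·3.142e+04·0.00149 = 0 + j46.81 Ω
  Z3: Z = R = 195 Ω
Step 3 — With the output port shorted to ground, the output series arm Z2 runs from the junction to ground; the shunt arm Z3 also runs from the junction to ground. They appear in parallel: Z3 || Z2 = 10.62 + j44.26 Ω.
Step 4 — Series with input arm Z1: Z_in = Z1 + (Z3 || Z2) = 10.62 + j155.2 Ω = 155.5∠86.1° Ω.

Z = 10.62 + j155.2 Ω = 155.5∠86.1° Ω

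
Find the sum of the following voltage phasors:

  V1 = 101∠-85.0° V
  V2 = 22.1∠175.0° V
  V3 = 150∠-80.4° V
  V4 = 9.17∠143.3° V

Step 1 — Convert each phasor to rectangular form:
  V1 = 101·(cos(-85.0°) + j·sin(-85.0°)) = 8.803 - j100.6 V
  V2 = 22.1·(cos(175.0°) + j·sin(175.0°)) = -22.02 + j1.926 V
  V3 = 150·(cos(-80.4°) + j·sin(-80.4°)) = 25.02 - j147.9 V
  V4 = 9.17·(cos(143.3°) + j·sin(143.3°)) = -7.352 + j5.48 V
Step 2 — Sum components: V_total = 4.45 - j241.1 V.
Step 3 — Convert to polar: |V_total| = 241.1 V, ∠V_total = -88.9°.

V_total = 241.1∠-88.9° V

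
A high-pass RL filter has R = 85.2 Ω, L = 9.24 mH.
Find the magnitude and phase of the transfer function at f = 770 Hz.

Step 1 — Angular frequency: ω = 2π·770 = 4838 rad/s.
Step 2 — Transfer function: H(jω) = jωL/(R + jωL).
Step 3 — Numerator jωL = j·44.7; denominator R + jωL = 85.2 + j44.7.
Step 4 — H = 0.2159 + j0.4114.
Step 5 — Magnitude: |H| = 0.4646 (-6.7 dB); phase: φ = 62.3°.

|H| = 0.4646 (-6.7 dB), φ = 62.3°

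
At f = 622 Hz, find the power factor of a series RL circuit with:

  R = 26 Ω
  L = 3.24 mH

Step 1 — Angular frequency: ω = 2π·f = 2π·622 = 3908 rad/s.
Step 2 — Component impedances:
  R: Z = R = 26 Ω
  L: Z = jωL = j·3908·0.00324 = 0 + j12.66 Ω
Step 3 — Series combination: Z_total = R + L = 26 + j12.66 Ω = 28.92∠26.0° Ω.
Step 4 — Power factor: PF = cos(φ) = Re(Z)/|Z| = 26/28.92 = 0.899.
Step 5 — Type: Im(Z) = 12.66 ⇒ lagging (phase φ = 26.0°).

PF = 0.899 (lagging, φ = 26.0°)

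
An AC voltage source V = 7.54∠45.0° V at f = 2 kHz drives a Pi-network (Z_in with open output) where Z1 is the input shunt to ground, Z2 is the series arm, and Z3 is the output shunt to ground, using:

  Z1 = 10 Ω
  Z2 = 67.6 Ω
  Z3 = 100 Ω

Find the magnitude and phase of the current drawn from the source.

Step 1 — Angular frequency: ω = 2π·f = 2π·2000 = 1.257e+04 rad/s.
Step 2 — Component impedances:
  Z1: Z = R = 10 Ω
  Z2: Z = R = 67.6 Ω
  Z3: Z = R = 100 Ω
Step 3 — With open output, the series arm Z2 and the output shunt Z3 appear in series to ground: Z2 + Z3 = 167.6 Ω.
Step 4 — Parallel with input shunt Z1: Z_in = Z1 || (Z2 + Z3) = 9.437 Ω = 9.437∠0.0° Ω.
Step 5 — Source phasor: V = 7.54∠45.0° V = 5.332 + j5.332 V.
Step 6 — Ohm's law: I = V / Z_total = (5.332 + j5.332) / (9.437) = 0.565 + j0.565 A.
Step 7 — Convert to polar: |I| = 0.799 A, ∠I = 45.0°.

I = 0.799∠45.0° A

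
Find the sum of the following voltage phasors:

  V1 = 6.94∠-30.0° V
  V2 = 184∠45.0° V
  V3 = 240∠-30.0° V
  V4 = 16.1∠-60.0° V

Step 1 — Convert each phasor to rectangular form:
  V1 = 6.94·(cos(-30.0°) + j·sin(-30.0°)) = 6.01 - j3.47 V
  V2 = 184·(cos(45.0°) + j·sin(45.0°)) = 130.1 + j130.1 V
  V3 = 240·(cos(-30.0°) + j·sin(-30.0°)) = 207.8 - j120 V
  V4 = 16.1·(cos(-60.0°) + j·sin(-60.0°)) = 8.05 - j13.94 V
Step 2 — Sum components: V_total = 352 - j7.305 V.
Step 3 — Convert to polar: |V_total| = 352.1 V, ∠V_total = -1.2°.

V_total = 352.1∠-1.2° V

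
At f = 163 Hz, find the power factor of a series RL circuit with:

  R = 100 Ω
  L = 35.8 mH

Step 1 — Angular frequency: ω = 2π·f = 2π·163 = 1024 rad/s.
Step 2 — Component impedances:
  R: Z = R = 100 Ω
  L: Z = jωL = j·1024·0.0358 = 0 + j36.66 Ω
Step 3 — Series combination: Z_total = R + L = 100 + j36.66 Ω = 106.5∠20.1° Ω.
Step 4 — Power factor: PF = cos(φ) = Re(Z)/|Z| = 100/106.51 = 0.9389.
Step 5 — Type: Im(Z) = 36.66 ⇒ lagging (phase φ = 20.1°).

PF = 0.9389 (lagging, φ = 20.1°)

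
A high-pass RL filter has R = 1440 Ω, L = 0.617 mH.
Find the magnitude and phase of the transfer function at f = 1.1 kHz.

Step 1 — Angular frequency: ω = 2π·1100 = 6912 rad/s.
Step 2 — Transfer function: H(jω) = jωL/(R + jωL).
Step 3 — Numerator jωL = j·4.264; denominator R + jωL = 1440 + j4.264.
Step 4 — H = 8.77e-06 + j0.002961.
Step 5 — Magnitude: |H| = 0.002961 (-50.6 dB); phase: φ = 89.8°.

|H| = 0.002961 (-50.6 dB), φ = 89.8°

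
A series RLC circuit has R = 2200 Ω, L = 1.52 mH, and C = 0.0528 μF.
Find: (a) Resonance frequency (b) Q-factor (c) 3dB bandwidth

Step 1 — Resonance: ω₀ = 1/√(LC) = 1/√(0.00152·5.28e-08) = 1.116e+05 rad/s.
Step 2 — f₀ = ω₀/(2π) = 1.777e+04 Hz.
Step 3 — Series Q: Q = ω₀L/R = 1.116e+05·0.00152/2200 = 0.07712.
Step 4 — Bandwidth: Δω = ω₀/Q = 1.447e+06 rad/s; BW = Δω/(2π) = 2.304e+05 Hz.

(a) f₀ = 1.777e+04 Hz  (b) Q = 0.07712  (c) BW = 2.304e+05 Hz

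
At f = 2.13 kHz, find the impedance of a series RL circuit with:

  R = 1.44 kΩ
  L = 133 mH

Step 1 — Angular frequency: ω = 2π·f = 2π·2130 = 1.338e+04 rad/s.
Step 2 — Component impedances:
  R: Z = R = 1440 Ω
  L: Z = jωL = j·1.338e+04·0.133 = 0 + j1780 Ω
Step 3 — Series combination: Z_total = R + L = 1440 + j1780 Ω = 2290∠51.0° Ω.

Z = 1440 + j1780 Ω = 2290∠51.0° Ω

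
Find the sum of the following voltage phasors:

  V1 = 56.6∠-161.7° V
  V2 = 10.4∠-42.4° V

Step 1 — Convert each phasor to rectangular form:
  V1 = 56.6·(cos(-161.7°) + j·sin(-161.7°)) = -53.74 - j17.77 V
  V2 = 10.4·(cos(-42.4°) + j·sin(-42.4°)) = 7.68 - j7.013 V
Step 2 — Sum components: V_total = -46.06 - j24.78 V.
Step 3 — Convert to polar: |V_total| = 52.3 V, ∠V_total = -151.7°.

V_total = 52.3∠-151.7° V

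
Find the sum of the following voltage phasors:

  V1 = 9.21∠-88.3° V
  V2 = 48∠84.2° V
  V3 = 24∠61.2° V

Step 1 — Convert each phasor to rectangular form:
  V1 = 9.21·(cos(-88.3°) + j·sin(-88.3°)) = 0.2732 - j9.206 V
  V2 = 48·(cos(84.2°) + j·sin(84.2°)) = 4.851 + j47.75 V
  V3 = 24·(cos(61.2°) + j·sin(61.2°)) = 11.56 + j21.03 V
Step 2 — Sum components: V_total = 16.69 + j59.58 V.
Step 3 — Convert to polar: |V_total| = 61.87 V, ∠V_total = 74.4°.

V_total = 61.87∠74.4° V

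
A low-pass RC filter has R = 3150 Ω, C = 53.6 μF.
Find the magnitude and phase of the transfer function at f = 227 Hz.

Step 1 — Angular frequency: ω = 2π·227 = 1426 rad/s.
Step 2 — Transfer function: H(jω) = 1/(1 + jωRC).
Step 3 — Denominator: 1 + jωRC = 1 + j·1426·3150·5.36e-05 = 1 + j240.8.
Step 4 — H = 1.724e-05 - j0.004153.
Step 5 — Magnitude: |H| = 0.004153 (-47.6 dB); phase: φ = -89.8°.

|H| = 0.004153 (-47.6 dB), φ = -89.8°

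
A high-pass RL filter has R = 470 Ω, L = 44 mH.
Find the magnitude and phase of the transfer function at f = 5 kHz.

Step 1 — Angular frequency: ω = 2π·5000 = 3.142e+04 rad/s.
Step 2 — Transfer function: H(jω) = jωL/(R + jωL).
Step 3 — Numerator jωL = j·1382; denominator R + jωL = 470 + j1382.
Step 4 — H = 0.8964 + j0.3048.
Step 5 — Magnitude: |H| = 0.9468 (-0.5 dB); phase: φ = 18.8°.

|H| = 0.9468 (-0.5 dB), φ = 18.8°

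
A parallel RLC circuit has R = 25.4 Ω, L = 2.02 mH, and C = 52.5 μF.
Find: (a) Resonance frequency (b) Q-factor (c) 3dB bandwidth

Step 1 — Resonance: ω₀ = 1/√(LC) = 1/√(0.00202·5.25e-05) = 3071 rad/s.
Step 2 — f₀ = ω₀/(2π) = 488.7 Hz.
Step 3 — Parallel Q: Q = R/(ω₀L) = 25.4/(3071·0.00202) = 4.095.
Step 4 — Bandwidth: Δω = ω₀/Q = 749.9 rad/s; BW = Δω/(2π) = 119.4 Hz.

(a) f₀ = 488.7 Hz  (b) Q = 4.095  (c) BW = 119.4 Hz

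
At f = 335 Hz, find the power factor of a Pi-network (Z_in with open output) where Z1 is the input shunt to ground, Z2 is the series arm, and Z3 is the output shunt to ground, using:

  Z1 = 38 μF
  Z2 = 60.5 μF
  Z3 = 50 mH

Step 1 — Angular frequency: ω = 2π·f = 2π·335 = 2105 rad/s.
Step 2 — Component impedances:
  Z1: Z = 1/(jωC) = -j/(ω·C) = 0 - j12.5 Ω
  Z2: Z = 1/(jωC) = -j/(ω·C) = 0 - j7.853 Ω
  Z3: Z = jωL = j·2105·0.05 = 0 + j105.2 Ω
Step 3 — With open output, the series arm Z2 and the output shunt Z3 appear in series to ground: Z2 + Z3 = 0 + j97.39 Ω.
Step 4 — Parallel with input shunt Z1: Z_in = Z1 || (Z2 + Z3) = 0 - j14.34 Ω = 14.34∠-90.0° Ω.
Step 5 — Power factor: PF = cos(φ) = Re(Z)/|Z| = 0/14.34 = 0.
Step 6 — Type: Im(Z) = -14.34 ⇒ leading (phase φ = -90.0°).

PF = 0 (leading, φ = -90.0°)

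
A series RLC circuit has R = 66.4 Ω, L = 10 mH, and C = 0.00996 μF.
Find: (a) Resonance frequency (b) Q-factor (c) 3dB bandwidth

Step 1 — Resonance condition Im(Z)=0 gives ω₀ = 1/√(LC).
Step 2 — ω₀ = 1/√(0.01·9.96e-09) = 1.002e+05 rad/s.
Step 3 — f₀ = ω₀/(2π) = 1.595e+04 Hz.
Step 4 — Series Q: Q = ω₀L/R = 1.002e+05·0.01/66.4 = 15.09.
Step 5 — 3dB bandwidth: Δω = ω₀/Q = 6640 rad/s; BW = Δω/(2π) = 1057 Hz.

(a) f₀ = 1.595e+04 Hz  (b) Q = 15.09  (c) BW = 1057 Hz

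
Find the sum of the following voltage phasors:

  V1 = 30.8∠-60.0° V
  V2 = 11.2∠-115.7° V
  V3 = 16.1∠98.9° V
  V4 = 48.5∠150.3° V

Step 1 — Convert each phasor to rectangular form:
  V1 = 30.8·(cos(-60.0°) + j·sin(-60.0°)) = 15.4 - j26.67 V
  V2 = 11.2·(cos(-115.7°) + j·sin(-115.7°)) = -4.857 - j10.09 V
  V3 = 16.1·(cos(98.9°) + j·sin(98.9°)) = -2.491 + j15.91 V
  V4 = 48.5·(cos(150.3°) + j·sin(150.3°)) = -42.13 + j24.03 V
Step 2 — Sum components: V_total = -34.08 + j3.17 V.
Step 3 — Convert to polar: |V_total| = 34.22 V, ∠V_total = 174.7°.

V_total = 34.22∠174.7° V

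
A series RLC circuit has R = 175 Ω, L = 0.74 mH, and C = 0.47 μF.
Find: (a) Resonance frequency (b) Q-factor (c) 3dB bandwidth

Step 1 — Resonance condition Im(Z)=0 gives ω₀ = 1/√(LC).
Step 2 — ω₀ = 1/√(0.00074·4.7e-07) = 5.362e+04 rad/s.
Step 3 — f₀ = ω₀/(2π) = 8534 Hz.
Step 4 — Series Q: Q = ω₀L/R = 5.362e+04·0.00074/175 = 0.2267.
Step 5 — 3dB bandwidth: Δω = ω₀/Q = 2.365e+05 rad/s; BW = Δω/(2π) = 3.764e+04 Hz.

(a) f₀ = 8534 Hz  (b) Q = 0.2267  (c) BW = 3.764e+04 Hz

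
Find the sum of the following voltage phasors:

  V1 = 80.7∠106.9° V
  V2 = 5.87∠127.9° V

Step 1 — Convert each phasor to rectangular form:
  V1 = 80.7·(cos(106.9°) + j·sin(106.9°)) = -23.46 + j77.21 V
  V2 = 5.87·(cos(127.9°) + j·sin(127.9°)) = -3.606 + j4.632 V
Step 2 — Sum components: V_total = -27.07 + j81.85 V.
Step 3 — Convert to polar: |V_total| = 86.21 V, ∠V_total = 108.3°.

V_total = 86.21∠108.3° V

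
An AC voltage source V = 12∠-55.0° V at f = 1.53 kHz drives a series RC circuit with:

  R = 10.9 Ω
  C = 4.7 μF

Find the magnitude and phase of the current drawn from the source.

Step 1 — Angular frequency: ω = 2π·f = 2π·1530 = 9613 rad/s.
Step 2 — Component impedances:
  R: Z = R = 10.9 Ω
  C: Z = 1/(jωC) = -j/(ω·C) = 0 - j22.13 Ω
Step 3 — Series combination: Z_total = R + C = 10.9 - j22.13 Ω = 24.67∠-63.8° Ω.
Step 4 — Source phasor: V = 12∠-55.0° V = 6.883 - j9.83 V.
Step 5 — Ohm's law: I = V / Z_total = (6.883 - j9.83) / (10.9 - j22.13) = 0.4807 + j0.07425 A.
Step 6 — Convert to polar: |I| = 0.4864 A, ∠I = 8.8°.

I = 0.4864∠8.8° A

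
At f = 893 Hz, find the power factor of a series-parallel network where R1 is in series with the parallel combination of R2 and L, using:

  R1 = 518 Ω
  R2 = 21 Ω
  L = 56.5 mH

Step 1 — Angular frequency: ω = 2π·f = 2π·893 = 5611 rad/s.
Step 2 — Component impedances:
  R1: Z = R = 518 Ω
  R2: Z = R = 21 Ω
  L: Z = jωL = j·5611·0.0565 = 0 + j317 Ω
Step 3 — Parallel branch: R2 || L = 1/(1/R2 + 1/L) = 20.91 + j1.385 Ω.
Step 4 — Series with R1: Z_total = R1 + (R2 || L) = 538.9 + j1.385 Ω = 538.9∠0.1° Ω.
Step 5 — Power factor: PF = cos(φ) = Re(Z)/|Z| = 538.9/538.9 = 1.
Step 6 — Type: Im(Z) = 1.385 ⇒ lagging (phase φ = 0.1°).

PF = 1 (lagging, φ = 0.1°)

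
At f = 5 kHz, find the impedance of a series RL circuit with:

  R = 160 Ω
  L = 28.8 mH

Step 1 — Angular frequency: ω = 2π·f = 2π·5000 = 3.142e+04 rad/s.
Step 2 — Component impedances:
  R: Z = R = 160 Ω
  L: Z = jωL = j·3.142e+04·0.0288 = 0 + j904.8 Ω
Step 3 — Series combination: Z_total = R + L = 160 + j904.8 Ω = 918.8∠80.0° Ω.

Z = 160 + j904.8 Ω = 918.8∠80.0° Ω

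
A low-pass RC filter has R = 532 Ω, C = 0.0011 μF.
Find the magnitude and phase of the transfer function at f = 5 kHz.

Step 1 — Angular frequency: ω = 2π·5000 = 3.142e+04 rad/s.
Step 2 — Transfer function: H(jω) = 1/(1 + jωRC).
Step 3 — Denominator: 1 + jωRC = 1 + j·3.142e+04·532·1.1e-09 = 1 + j0.01838.
Step 4 — H = 0.9997 - j0.01838.
Step 5 — Magnitude: |H| = 0.9998 (-0.0 dB); phase: φ = -1.1°.

|H| = 0.9998 (-0.0 dB), φ = -1.1°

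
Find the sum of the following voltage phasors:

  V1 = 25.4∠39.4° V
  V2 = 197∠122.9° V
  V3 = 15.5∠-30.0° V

Step 1 — Convert each phasor to rectangular form:
  V1 = 25.4·(cos(39.4°) + j·sin(39.4°)) = 19.63 + j16.12 V
  V2 = 197·(cos(122.9°) + j·sin(122.9°)) = -107 + j165.4 V
  V3 = 15.5·(cos(-30.0°) + j·sin(-30.0°)) = 13.42 - j7.75 V
Step 2 — Sum components: V_total = -73.95 + j173.8 V.
Step 3 — Convert to polar: |V_total| = 188.9 V, ∠V_total = 113.1°.

V_total = 188.9∠113.1° V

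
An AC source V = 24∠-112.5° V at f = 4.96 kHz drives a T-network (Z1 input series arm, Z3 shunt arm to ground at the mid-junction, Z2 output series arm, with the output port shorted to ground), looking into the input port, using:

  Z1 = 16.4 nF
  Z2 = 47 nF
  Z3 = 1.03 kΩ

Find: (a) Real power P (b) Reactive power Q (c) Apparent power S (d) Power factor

Step 1 — Angular frequency: ω = 2π·f = 2π·4960 = 3.116e+04 rad/s.
Step 2 — Component impedances:
  Z1: Z = 1/(jωC) = -j/(ω·C) = 0 - j1957 Ω
  Z2: Z = 1/(jωC) = -j/(ω·C) = 0 - j682.7 Ω
  Z3: Z = R = 1030 Ω
Step 3 — With the output port shorted to ground, the output series arm Z2 runs from the junction to ground; the shunt arm Z3 also runs from the junction to ground. They appear in parallel: Z3 || Z2 = 314.4 - j474.3 Ω.
Step 4 — Series with input arm Z1: Z_in = Z1 + (Z3 || Z2) = 314.4 - j2431 Ω = 2451∠-82.6° Ω.
Step 5 — Source phasor: V = 24∠-112.5° V = -9.184 - j22.17 V.
Step 6 — Current: I = V / Z = 0.008491 - j0.004876 A = 0.009791∠-29.9° A.
Step 7 — Complex power: S = V·I* = 0.03014 - j0.2331 VA.
Step 8 — Real power: P = Re(S) = 0.03014 W.
Step 9 — Reactive power: Q = Im(S) = -0.2331 VAR.
Step 10 — Apparent power: |S| = 0.235 VA.
Step 11 — Power factor: PF = P/|S| = 0.1283 (leading).

(a) P = 0.03014 W  (b) Q = -0.2331 VAR  (c) S = 0.235 VA  (d) PF = 0.1283 (leading)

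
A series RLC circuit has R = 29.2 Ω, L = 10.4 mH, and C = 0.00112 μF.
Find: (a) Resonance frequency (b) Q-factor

Step 1 — Resonance condition Im(Z)=0 gives ω₀ = 1/√(LC).
Step 2 — ω₀ = 1/√(0.0104·1.12e-09) = 2.93e+05 rad/s.
Step 3 — f₀ = ω₀/(2π) = 4.663e+04 Hz.
Step 4 — Series Q: Q = ω₀L/R = 2.93e+05·0.0104/29.2 = 104.4.

(a) f₀ = 4.663e+04 Hz  (b) Q = 104.4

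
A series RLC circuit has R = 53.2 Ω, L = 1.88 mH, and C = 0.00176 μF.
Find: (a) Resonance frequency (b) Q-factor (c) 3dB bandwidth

Step 1 — Resonance condition Im(Z)=0 gives ω₀ = 1/√(LC).
Step 2 — ω₀ = 1/√(0.00188·1.76e-09) = 5.497e+05 rad/s.
Step 3 — f₀ = ω₀/(2π) = 8.75e+04 Hz.
Step 4 — Series Q: Q = ω₀L/R = 5.497e+05·0.00188/53.2 = 19.43.
Step 5 — 3dB bandwidth: Δω = ω₀/Q = 2.83e+04 rad/s; BW = Δω/(2π) = 4504 Hz.

(a) f₀ = 8.75e+04 Hz  (b) Q = 19.43  (c) BW = 4504 Hz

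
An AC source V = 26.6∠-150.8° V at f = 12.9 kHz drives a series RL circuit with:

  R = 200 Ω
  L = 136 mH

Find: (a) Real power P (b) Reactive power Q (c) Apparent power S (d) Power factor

Step 1 — Angular frequency: ω = 2π·f = 2π·1.29e+04 = 8.105e+04 rad/s.
Step 2 — Component impedances:
  R: Z = R = 200 Ω
  L: Z = jωL = j·8.105e+04·0.136 = 0 + j1.102e+04 Ω
Step 3 — Series combination: Z_total = R + L = 200 + j1.102e+04 Ω = 1.103e+04∠89.0° Ω.
Step 4 — Source phasor: V = 26.6∠-150.8° V = -23.22 - j12.98 V.
Step 5 — Current: I = V / Z = -0.001215 + j0.002084 A = 0.002413∠120.2° A.
Step 6 — Complex power: S = V·I* = 0.001164 + j0.06417 VA.
Step 7 — Real power: P = Re(S) = 0.001164 W.
Step 8 — Reactive power: Q = Im(S) = 0.06417 VAR.
Step 9 — Apparent power: |S| = 0.06418 VA.
Step 10 — Power factor: PF = P/|S| = 0.01814 (lagging).

(a) P = 0.001164 W  (b) Q = 0.06417 VAR  (c) S = 0.06418 VA  (d) PF = 0.01814 (lagging)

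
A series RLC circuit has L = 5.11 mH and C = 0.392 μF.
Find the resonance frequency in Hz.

Step 1 — Resonance condition Im(Z)=0 gives ω₀ = 1/√(LC).
Step 2 — ω₀ = 1/√(0.00511·3.92e-07) = 2.234e+04 rad/s.
Step 3 — f₀ = ω₀/(2π) = 3556 Hz.

f₀ = 3556 Hz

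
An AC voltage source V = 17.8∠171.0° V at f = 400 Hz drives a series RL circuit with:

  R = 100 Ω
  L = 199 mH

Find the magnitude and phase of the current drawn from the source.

Step 1 — Angular frequency: ω = 2π·f = 2π·400 = 2513 rad/s.
Step 2 — Component impedances:
  R: Z = R = 100 Ω
  L: Z = jωL = j·2513·0.199 = 0 + j500.1 Ω
Step 3 — Series combination: Z_total = R + L = 100 + j500.1 Ω = 510∠78.7° Ω.
Step 4 — Source phasor: V = 17.8∠171.0° V = -17.58 + j2.785 V.
Step 5 — Ohm's law: I = V / Z_total = (-17.58 + j2.785) / (100 + j500.1) = -0.001405 + j0.03487 A.
Step 6 — Convert to polar: |I| = 0.0349 A, ∠I = 92.3°.

I = 0.0349∠92.3° A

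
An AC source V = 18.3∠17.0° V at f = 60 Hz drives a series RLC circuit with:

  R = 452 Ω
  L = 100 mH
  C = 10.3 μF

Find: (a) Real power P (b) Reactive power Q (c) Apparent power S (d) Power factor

Step 1 — Angular frequency: ω = 2π·f = 2π·60 = 377 rad/s.
Step 2 — Component impedances:
  R: Z = R = 452 Ω
  L: Z = jωL = j·377·0.1 = 0 + j37.7 Ω
  C: Z = 1/(jωC) = -j/(ω·C) = 0 - j257.5 Ω
Step 3 — Series combination: Z_total = R + L + C = 452 - j219.8 Ω = 502.6∠-25.9° Ω.
Step 4 — Source phasor: V = 18.3∠17.0° V = 17.5 + j5.35 V.
Step 5 — Current: I = V / Z = 0.02666 + j0.0248 A = 0.03641∠42.9° A.
Step 6 — Complex power: S = V·I* = 0.5992 - j0.2914 VA.
Step 7 — Real power: P = Re(S) = 0.5992 W.
Step 8 — Reactive power: Q = Im(S) = -0.2914 VAR.
Step 9 — Apparent power: |S| = 0.6663 VA.
Step 10 — Power factor: PF = P/|S| = 0.8993 (leading).

(a) P = 0.5992 W  (b) Q = -0.2914 VAR  (c) S = 0.6663 VA  (d) PF = 0.8993 (leading)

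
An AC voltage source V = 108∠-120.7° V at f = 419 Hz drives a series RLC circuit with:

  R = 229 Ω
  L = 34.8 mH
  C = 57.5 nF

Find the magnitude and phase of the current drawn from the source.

Step 1 — Angular frequency: ω = 2π·f = 2π·419 = 2633 rad/s.
Step 2 — Component impedances:
  R: Z = R = 229 Ω
  L: Z = jωL = j·2633·0.0348 = 0 + j91.62 Ω
  C: Z = 1/(jωC) = -j/(ω·C) = 0 - j6606 Ω
Step 3 — Series combination: Z_total = R + L + C = 229 - j6514 Ω = 6518∠-88.0° Ω.
Step 4 — Source phasor: V = 108∠-120.7° V = -55.14 - j92.86 V.
Step 5 — Ohm's law: I = V / Z_total = (-55.14 - j92.86) / (229 - j6514) = 0.01394 - j0.008954 A.
Step 6 — Convert to polar: |I| = 0.01657 A, ∠I = -32.7°.

I = 0.01657∠-32.7° A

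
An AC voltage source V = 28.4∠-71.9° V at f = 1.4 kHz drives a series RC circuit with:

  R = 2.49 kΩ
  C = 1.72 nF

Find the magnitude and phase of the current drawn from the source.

Step 1 — Angular frequency: ω = 2π·f = 2π·1400 = 8796 rad/s.
Step 2 — Component impedances:
  R: Z = R = 2490 Ω
  C: Z = 1/(jωC) = -j/(ω·C) = 0 - j6.609e+04 Ω
Step 3 — Series combination: Z_total = R + C = 2490 - j6.609e+04 Ω = 6.614e+04∠-87.8° Ω.
Step 4 — Source phasor: V = 28.4∠-71.9° V = 8.823 - j26.99 V.
Step 5 — Ohm's law: I = V / Z_total = (8.823 - j26.99) / (2490 - j6.609e+04) = 0.0004129 + j0.0001179 A.
Step 6 — Convert to polar: |I| = 0.0004294 A, ∠I = 15.9°.

I = 0.0004294∠15.9° A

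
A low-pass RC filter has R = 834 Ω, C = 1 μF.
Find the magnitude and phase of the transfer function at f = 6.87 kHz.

Step 1 — Angular frequency: ω = 2π·6870 = 4.317e+04 rad/s.
Step 2 — Transfer function: H(jω) = 1/(1 + jωRC).
Step 3 — Denominator: 1 + jωRC = 1 + j·4.317e+04·834·1e-06 = 1 + j36.
Step 4 — H = 0.000771 - j0.02776.
Step 5 — Magnitude: |H| = 0.02777 (-31.1 dB); phase: φ = -88.4°.

|H| = 0.02777 (-31.1 dB), φ = -88.4°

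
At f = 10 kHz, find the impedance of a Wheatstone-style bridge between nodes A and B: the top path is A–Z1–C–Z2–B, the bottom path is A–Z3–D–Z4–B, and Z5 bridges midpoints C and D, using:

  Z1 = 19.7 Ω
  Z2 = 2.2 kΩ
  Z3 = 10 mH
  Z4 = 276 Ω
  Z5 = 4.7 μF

Step 1 — Angular frequency: ω = 2π·f = 2π·1e+04 = 6.283e+04 rad/s.
Step 2 — Component impedances:
  Z1: Z = R = 19.7 Ω
  Z2: Z = R = 2200 Ω
  Z3: Z = jωL = j·6.283e+04·0.01 = 0 + j628.3 Ω
  Z4: Z = R = 276 Ω
  Z5: Z = 1/(jωC) = -j/(ω·C) = 0 - j3.386 Ω
Step 3 — Bridge requires nodal analysis (the Z5 bridge couples midpoints C and D, so the two paths cannot be reduced to a simple series/parallel combination). Setting node B to ground and injecting 1 A at node A, the 3-node admittance system at A, C, D solves to V_A = Z_AB = 265.1 - j2.061 Ω = 265.1∠-0.4° Ω.

Z = 265.1 - j2.061 Ω = 265.1∠-0.4° Ω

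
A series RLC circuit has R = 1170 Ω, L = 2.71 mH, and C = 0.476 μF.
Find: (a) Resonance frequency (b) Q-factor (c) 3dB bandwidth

Step 1 — Resonance condition Im(Z)=0 gives ω₀ = 1/√(LC).
Step 2 — ω₀ = 1/√(0.00271·4.76e-07) = 2.784e+04 rad/s.
Step 3 — f₀ = ω₀/(2π) = 4431 Hz.
Step 4 — Series Q: Q = ω₀L/R = 2.784e+04·0.00271/1170 = 0.06449.
Step 5 — 3dB bandwidth: Δω = ω₀/Q = 4.317e+05 rad/s; BW = Δω/(2π) = 6.871e+04 Hz.

(a) f₀ = 4431 Hz  (b) Q = 0.06449  (c) BW = 6.871e+04 Hz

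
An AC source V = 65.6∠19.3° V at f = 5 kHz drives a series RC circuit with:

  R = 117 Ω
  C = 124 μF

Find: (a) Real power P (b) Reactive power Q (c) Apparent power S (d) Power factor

Step 1 — Angular frequency: ω = 2π·f = 2π·5000 = 3.142e+04 rad/s.
Step 2 — Component impedances:
  R: Z = R = 117 Ω
  C: Z = 1/(jωC) = -j/(ω·C) = 0 - j0.2567 Ω
Step 3 — Series combination: Z_total = R + C = 117 - j0.2567 Ω = 117∠-0.1° Ω.
Step 4 — Source phasor: V = 65.6∠19.3° V = 61.91 + j21.68 V.
Step 5 — Current: I = V / Z = 0.5288 + j0.1865 A = 0.5607∠19.4° A.
Step 6 — Complex power: S = V·I* = 36.78 - j0.0807 VA.
Step 7 — Real power: P = Re(S) = 36.78 W.
Step 8 — Reactive power: Q = Im(S) = -0.0807 VAR.
Step 9 — Apparent power: |S| = 36.78 VA.
Step 10 — Power factor: PF = P/|S| = 1 (leading).

(a) P = 36.78 W  (b) Q = -0.0807 VAR  (c) S = 36.78 VA  (d) PF = 1 (leading)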